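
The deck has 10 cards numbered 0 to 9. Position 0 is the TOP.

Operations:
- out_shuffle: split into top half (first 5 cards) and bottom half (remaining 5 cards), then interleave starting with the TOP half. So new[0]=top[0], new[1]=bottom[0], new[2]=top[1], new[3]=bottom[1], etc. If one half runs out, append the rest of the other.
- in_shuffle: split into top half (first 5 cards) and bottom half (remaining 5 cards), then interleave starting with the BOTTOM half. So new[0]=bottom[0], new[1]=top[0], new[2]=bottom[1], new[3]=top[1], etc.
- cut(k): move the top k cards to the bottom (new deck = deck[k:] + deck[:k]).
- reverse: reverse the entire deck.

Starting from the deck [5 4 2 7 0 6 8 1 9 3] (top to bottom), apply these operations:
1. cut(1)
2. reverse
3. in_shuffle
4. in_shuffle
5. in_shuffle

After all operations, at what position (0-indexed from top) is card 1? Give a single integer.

After op 1 (cut(1)): [4 2 7 0 6 8 1 9 3 5]
After op 2 (reverse): [5 3 9 1 8 6 0 7 2 4]
After op 3 (in_shuffle): [6 5 0 3 7 9 2 1 4 8]
After op 4 (in_shuffle): [9 6 2 5 1 0 4 3 8 7]
After op 5 (in_shuffle): [0 9 4 6 3 2 8 5 7 1]
Card 1 is at position 9.

Answer: 9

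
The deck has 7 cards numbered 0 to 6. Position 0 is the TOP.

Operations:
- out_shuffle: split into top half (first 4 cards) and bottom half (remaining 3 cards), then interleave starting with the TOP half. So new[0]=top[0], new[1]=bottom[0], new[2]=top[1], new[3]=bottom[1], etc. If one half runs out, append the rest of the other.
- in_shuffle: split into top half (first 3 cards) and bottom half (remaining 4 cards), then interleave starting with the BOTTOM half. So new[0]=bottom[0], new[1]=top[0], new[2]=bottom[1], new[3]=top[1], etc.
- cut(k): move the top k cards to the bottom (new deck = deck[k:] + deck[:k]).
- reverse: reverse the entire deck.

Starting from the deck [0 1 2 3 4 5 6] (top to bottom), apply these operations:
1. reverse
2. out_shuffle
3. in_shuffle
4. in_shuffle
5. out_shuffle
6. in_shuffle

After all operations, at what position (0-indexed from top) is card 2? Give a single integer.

After op 1 (reverse): [6 5 4 3 2 1 0]
After op 2 (out_shuffle): [6 2 5 1 4 0 3]
After op 3 (in_shuffle): [1 6 4 2 0 5 3]
After op 4 (in_shuffle): [2 1 0 6 5 4 3]
After op 5 (out_shuffle): [2 5 1 4 0 3 6]
After op 6 (in_shuffle): [4 2 0 5 3 1 6]
Card 2 is at position 1.

Answer: 1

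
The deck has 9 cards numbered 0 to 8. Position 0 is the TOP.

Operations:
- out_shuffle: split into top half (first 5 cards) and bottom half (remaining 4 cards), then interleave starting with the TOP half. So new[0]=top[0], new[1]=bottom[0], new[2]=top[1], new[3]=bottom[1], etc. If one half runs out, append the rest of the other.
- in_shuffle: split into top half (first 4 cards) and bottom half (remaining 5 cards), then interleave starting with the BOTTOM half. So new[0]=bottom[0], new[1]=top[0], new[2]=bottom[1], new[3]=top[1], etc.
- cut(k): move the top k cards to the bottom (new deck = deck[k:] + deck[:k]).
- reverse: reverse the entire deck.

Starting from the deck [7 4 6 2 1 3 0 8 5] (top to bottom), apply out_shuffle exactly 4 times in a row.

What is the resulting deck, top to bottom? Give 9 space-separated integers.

Answer: 7 1 5 2 8 6 0 4 3

Derivation:
After op 1 (out_shuffle): [7 3 4 0 6 8 2 5 1]
After op 2 (out_shuffle): [7 8 3 2 4 5 0 1 6]
After op 3 (out_shuffle): [7 5 8 0 3 1 2 6 4]
After op 4 (out_shuffle): [7 1 5 2 8 6 0 4 3]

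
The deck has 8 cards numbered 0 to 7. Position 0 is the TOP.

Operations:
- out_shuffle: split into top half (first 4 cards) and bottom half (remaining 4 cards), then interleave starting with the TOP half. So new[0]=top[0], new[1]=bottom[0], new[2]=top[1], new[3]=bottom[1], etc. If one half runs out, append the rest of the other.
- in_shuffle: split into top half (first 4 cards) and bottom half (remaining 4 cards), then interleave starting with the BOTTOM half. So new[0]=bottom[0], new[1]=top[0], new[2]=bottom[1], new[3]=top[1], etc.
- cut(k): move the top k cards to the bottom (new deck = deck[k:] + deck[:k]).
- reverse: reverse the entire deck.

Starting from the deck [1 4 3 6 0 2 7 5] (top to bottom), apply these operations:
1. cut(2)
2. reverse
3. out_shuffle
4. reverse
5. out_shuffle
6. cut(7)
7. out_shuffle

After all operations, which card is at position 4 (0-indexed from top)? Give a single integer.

After op 1 (cut(2)): [3 6 0 2 7 5 1 4]
After op 2 (reverse): [4 1 5 7 2 0 6 3]
After op 3 (out_shuffle): [4 2 1 0 5 6 7 3]
After op 4 (reverse): [3 7 6 5 0 1 2 4]
After op 5 (out_shuffle): [3 0 7 1 6 2 5 4]
After op 6 (cut(7)): [4 3 0 7 1 6 2 5]
After op 7 (out_shuffle): [4 1 3 6 0 2 7 5]
Position 4: card 0.

Answer: 0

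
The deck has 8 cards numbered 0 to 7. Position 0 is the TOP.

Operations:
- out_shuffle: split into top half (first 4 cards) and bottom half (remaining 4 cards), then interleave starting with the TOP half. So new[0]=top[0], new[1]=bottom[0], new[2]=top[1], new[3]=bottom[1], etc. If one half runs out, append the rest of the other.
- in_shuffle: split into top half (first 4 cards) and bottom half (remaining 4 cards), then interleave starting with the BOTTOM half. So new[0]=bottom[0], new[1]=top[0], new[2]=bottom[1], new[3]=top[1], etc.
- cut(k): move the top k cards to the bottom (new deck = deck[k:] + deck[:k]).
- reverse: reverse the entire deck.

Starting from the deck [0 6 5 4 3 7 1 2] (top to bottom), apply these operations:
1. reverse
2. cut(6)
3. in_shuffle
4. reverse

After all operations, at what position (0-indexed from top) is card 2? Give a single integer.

After op 1 (reverse): [2 1 7 3 4 5 6 0]
After op 2 (cut(6)): [6 0 2 1 7 3 4 5]
After op 3 (in_shuffle): [7 6 3 0 4 2 5 1]
After op 4 (reverse): [1 5 2 4 0 3 6 7]
Card 2 is at position 2.

Answer: 2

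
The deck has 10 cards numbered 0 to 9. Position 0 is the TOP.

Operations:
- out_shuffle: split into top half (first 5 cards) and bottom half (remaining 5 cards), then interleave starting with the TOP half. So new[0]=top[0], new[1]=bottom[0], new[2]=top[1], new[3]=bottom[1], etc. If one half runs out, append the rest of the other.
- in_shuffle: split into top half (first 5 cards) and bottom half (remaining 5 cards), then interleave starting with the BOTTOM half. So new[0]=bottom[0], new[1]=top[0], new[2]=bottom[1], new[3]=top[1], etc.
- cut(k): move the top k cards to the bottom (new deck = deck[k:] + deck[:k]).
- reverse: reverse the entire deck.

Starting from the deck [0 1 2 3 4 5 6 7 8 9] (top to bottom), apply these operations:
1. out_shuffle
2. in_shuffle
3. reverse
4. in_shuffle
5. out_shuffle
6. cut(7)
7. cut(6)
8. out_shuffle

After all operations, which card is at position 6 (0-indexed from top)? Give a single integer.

After op 1 (out_shuffle): [0 5 1 6 2 7 3 8 4 9]
After op 2 (in_shuffle): [7 0 3 5 8 1 4 6 9 2]
After op 3 (reverse): [2 9 6 4 1 8 5 3 0 7]
After op 4 (in_shuffle): [8 2 5 9 3 6 0 4 7 1]
After op 5 (out_shuffle): [8 6 2 0 5 4 9 7 3 1]
After op 6 (cut(7)): [7 3 1 8 6 2 0 5 4 9]
After op 7 (cut(6)): [0 5 4 9 7 3 1 8 6 2]
After op 8 (out_shuffle): [0 3 5 1 4 8 9 6 7 2]
Position 6: card 9.

Answer: 9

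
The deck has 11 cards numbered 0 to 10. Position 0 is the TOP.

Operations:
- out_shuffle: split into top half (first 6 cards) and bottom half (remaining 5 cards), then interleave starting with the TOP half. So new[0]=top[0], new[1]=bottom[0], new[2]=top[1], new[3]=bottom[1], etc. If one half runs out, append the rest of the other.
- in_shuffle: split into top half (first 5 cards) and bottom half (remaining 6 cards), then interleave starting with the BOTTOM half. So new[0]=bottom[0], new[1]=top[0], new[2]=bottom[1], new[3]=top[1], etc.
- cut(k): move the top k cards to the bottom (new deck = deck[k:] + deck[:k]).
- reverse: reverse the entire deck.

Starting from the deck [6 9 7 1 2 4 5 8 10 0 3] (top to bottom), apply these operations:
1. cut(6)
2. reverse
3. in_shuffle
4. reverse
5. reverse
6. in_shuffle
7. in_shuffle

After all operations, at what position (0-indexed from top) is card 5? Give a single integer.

After op 1 (cut(6)): [5 8 10 0 3 6 9 7 1 2 4]
After op 2 (reverse): [4 2 1 7 9 6 3 0 10 8 5]
After op 3 (in_shuffle): [6 4 3 2 0 1 10 7 8 9 5]
After op 4 (reverse): [5 9 8 7 10 1 0 2 3 4 6]
After op 5 (reverse): [6 4 3 2 0 1 10 7 8 9 5]
After op 6 (in_shuffle): [1 6 10 4 7 3 8 2 9 0 5]
After op 7 (in_shuffle): [3 1 8 6 2 10 9 4 0 7 5]
Card 5 is at position 10.

Answer: 10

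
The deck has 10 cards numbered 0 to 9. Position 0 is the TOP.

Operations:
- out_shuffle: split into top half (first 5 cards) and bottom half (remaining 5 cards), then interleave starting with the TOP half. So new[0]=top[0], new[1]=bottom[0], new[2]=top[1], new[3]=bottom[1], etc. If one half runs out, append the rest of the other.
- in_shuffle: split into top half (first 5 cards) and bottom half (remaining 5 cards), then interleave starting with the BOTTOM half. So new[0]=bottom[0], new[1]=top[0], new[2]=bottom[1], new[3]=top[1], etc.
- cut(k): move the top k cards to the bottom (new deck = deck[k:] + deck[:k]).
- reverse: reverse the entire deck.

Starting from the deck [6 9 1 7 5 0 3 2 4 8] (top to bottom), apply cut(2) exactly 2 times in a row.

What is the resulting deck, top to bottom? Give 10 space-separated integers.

Answer: 5 0 3 2 4 8 6 9 1 7

Derivation:
After op 1 (cut(2)): [1 7 5 0 3 2 4 8 6 9]
After op 2 (cut(2)): [5 0 3 2 4 8 6 9 1 7]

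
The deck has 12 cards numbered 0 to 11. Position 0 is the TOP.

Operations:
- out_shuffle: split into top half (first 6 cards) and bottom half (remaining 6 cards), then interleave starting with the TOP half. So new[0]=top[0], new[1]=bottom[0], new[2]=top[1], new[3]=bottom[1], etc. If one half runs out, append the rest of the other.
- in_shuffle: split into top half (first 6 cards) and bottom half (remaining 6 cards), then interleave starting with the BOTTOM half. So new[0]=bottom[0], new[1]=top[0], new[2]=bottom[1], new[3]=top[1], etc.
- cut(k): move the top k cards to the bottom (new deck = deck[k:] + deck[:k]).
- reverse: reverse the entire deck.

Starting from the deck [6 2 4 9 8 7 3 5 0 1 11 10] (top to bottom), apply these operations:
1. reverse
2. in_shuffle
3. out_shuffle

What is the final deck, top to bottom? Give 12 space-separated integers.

Answer: 7 4 10 0 8 2 11 5 9 6 1 3

Derivation:
After op 1 (reverse): [10 11 1 0 5 3 7 8 9 4 2 6]
After op 2 (in_shuffle): [7 10 8 11 9 1 4 0 2 5 6 3]
After op 3 (out_shuffle): [7 4 10 0 8 2 11 5 9 6 1 3]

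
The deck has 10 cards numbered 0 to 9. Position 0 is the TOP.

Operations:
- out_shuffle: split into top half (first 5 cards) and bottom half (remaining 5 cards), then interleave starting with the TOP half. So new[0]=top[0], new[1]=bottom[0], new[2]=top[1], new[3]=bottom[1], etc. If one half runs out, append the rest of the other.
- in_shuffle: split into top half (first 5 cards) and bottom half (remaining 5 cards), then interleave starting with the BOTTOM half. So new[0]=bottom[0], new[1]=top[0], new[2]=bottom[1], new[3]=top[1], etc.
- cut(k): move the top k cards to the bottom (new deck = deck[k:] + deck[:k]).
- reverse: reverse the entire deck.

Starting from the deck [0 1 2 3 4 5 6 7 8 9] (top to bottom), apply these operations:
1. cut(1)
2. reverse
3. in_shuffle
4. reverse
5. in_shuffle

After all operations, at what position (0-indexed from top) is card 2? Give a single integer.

Answer: 7

Derivation:
After op 1 (cut(1)): [1 2 3 4 5 6 7 8 9 0]
After op 2 (reverse): [0 9 8 7 6 5 4 3 2 1]
After op 3 (in_shuffle): [5 0 4 9 3 8 2 7 1 6]
After op 4 (reverse): [6 1 7 2 8 3 9 4 0 5]
After op 5 (in_shuffle): [3 6 9 1 4 7 0 2 5 8]
Card 2 is at position 7.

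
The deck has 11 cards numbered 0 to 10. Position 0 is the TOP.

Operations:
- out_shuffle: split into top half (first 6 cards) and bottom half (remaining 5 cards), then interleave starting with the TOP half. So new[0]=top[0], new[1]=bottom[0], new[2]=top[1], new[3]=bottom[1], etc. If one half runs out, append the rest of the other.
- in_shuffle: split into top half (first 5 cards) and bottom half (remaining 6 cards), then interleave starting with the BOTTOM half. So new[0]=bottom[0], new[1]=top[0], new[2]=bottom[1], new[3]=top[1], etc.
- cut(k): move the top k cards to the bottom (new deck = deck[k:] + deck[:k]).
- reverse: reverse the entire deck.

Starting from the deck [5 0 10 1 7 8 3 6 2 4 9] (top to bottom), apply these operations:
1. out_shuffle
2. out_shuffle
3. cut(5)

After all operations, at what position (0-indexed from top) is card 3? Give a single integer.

Answer: 8

Derivation:
After op 1 (out_shuffle): [5 3 0 6 10 2 1 4 7 9 8]
After op 2 (out_shuffle): [5 1 3 4 0 7 6 9 10 8 2]
After op 3 (cut(5)): [7 6 9 10 8 2 5 1 3 4 0]
Card 3 is at position 8.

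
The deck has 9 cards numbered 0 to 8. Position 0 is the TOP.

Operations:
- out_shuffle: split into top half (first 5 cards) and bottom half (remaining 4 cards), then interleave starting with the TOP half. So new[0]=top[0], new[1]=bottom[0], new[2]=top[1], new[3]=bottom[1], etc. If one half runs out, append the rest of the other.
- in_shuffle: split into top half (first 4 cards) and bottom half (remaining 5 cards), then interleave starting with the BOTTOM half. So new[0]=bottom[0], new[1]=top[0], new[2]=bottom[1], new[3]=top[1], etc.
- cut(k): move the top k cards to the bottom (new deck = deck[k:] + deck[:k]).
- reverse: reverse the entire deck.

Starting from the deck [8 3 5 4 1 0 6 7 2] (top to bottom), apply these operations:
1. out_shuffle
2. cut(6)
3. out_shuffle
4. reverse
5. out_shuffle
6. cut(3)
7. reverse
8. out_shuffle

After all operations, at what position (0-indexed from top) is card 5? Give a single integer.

Answer: 1

Derivation:
After op 1 (out_shuffle): [8 0 3 6 5 7 4 2 1]
After op 2 (cut(6)): [4 2 1 8 0 3 6 5 7]
After op 3 (out_shuffle): [4 3 2 6 1 5 8 7 0]
After op 4 (reverse): [0 7 8 5 1 6 2 3 4]
After op 5 (out_shuffle): [0 6 7 2 8 3 5 4 1]
After op 6 (cut(3)): [2 8 3 5 4 1 0 6 7]
After op 7 (reverse): [7 6 0 1 4 5 3 8 2]
After op 8 (out_shuffle): [7 5 6 3 0 8 1 2 4]
Card 5 is at position 1.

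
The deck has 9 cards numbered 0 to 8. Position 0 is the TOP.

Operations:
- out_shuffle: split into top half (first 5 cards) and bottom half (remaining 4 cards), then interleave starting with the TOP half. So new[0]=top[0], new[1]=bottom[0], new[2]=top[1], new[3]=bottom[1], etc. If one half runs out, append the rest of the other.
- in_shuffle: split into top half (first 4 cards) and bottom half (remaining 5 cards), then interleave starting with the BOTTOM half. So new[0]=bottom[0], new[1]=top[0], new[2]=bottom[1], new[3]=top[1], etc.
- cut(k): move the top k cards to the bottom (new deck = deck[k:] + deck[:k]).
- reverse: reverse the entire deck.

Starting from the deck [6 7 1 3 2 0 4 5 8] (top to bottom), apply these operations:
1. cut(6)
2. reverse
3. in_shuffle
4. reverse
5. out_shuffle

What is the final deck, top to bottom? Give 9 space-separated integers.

Answer: 4 2 1 6 5 0 3 7 8

Derivation:
After op 1 (cut(6)): [4 5 8 6 7 1 3 2 0]
After op 2 (reverse): [0 2 3 1 7 6 8 5 4]
After op 3 (in_shuffle): [7 0 6 2 8 3 5 1 4]
After op 4 (reverse): [4 1 5 3 8 2 6 0 7]
After op 5 (out_shuffle): [4 2 1 6 5 0 3 7 8]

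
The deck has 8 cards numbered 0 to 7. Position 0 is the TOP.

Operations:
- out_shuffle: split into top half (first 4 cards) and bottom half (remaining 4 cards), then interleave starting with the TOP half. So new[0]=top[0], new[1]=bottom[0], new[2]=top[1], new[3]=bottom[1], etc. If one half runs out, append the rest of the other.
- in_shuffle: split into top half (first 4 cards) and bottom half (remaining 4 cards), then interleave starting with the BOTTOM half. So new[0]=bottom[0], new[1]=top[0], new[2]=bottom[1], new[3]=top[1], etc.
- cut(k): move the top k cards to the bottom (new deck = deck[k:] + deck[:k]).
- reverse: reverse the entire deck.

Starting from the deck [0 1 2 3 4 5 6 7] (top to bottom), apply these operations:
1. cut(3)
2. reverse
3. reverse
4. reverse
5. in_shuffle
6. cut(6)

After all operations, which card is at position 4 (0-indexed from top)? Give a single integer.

Answer: 5

Derivation:
After op 1 (cut(3)): [3 4 5 6 7 0 1 2]
After op 2 (reverse): [2 1 0 7 6 5 4 3]
After op 3 (reverse): [3 4 5 6 7 0 1 2]
After op 4 (reverse): [2 1 0 7 6 5 4 3]
After op 5 (in_shuffle): [6 2 5 1 4 0 3 7]
After op 6 (cut(6)): [3 7 6 2 5 1 4 0]
Position 4: card 5.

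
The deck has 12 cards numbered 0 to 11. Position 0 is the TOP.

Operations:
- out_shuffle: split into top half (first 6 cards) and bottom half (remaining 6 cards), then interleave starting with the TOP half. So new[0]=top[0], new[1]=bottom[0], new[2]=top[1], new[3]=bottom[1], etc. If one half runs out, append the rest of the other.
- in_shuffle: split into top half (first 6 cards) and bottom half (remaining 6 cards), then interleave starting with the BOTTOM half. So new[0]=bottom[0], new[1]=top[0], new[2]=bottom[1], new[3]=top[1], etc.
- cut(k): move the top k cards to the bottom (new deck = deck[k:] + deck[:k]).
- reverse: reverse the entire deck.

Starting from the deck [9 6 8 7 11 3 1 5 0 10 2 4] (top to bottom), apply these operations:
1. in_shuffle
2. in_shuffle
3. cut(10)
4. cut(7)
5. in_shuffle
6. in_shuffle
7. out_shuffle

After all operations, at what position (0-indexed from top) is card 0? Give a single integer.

Answer: 1

Derivation:
After op 1 (in_shuffle): [1 9 5 6 0 8 10 7 2 11 4 3]
After op 2 (in_shuffle): [10 1 7 9 2 5 11 6 4 0 3 8]
After op 3 (cut(10)): [3 8 10 1 7 9 2 5 11 6 4 0]
After op 4 (cut(7)): [5 11 6 4 0 3 8 10 1 7 9 2]
After op 5 (in_shuffle): [8 5 10 11 1 6 7 4 9 0 2 3]
After op 6 (in_shuffle): [7 8 4 5 9 10 0 11 2 1 3 6]
After op 7 (out_shuffle): [7 0 8 11 4 2 5 1 9 3 10 6]
Card 0 is at position 1.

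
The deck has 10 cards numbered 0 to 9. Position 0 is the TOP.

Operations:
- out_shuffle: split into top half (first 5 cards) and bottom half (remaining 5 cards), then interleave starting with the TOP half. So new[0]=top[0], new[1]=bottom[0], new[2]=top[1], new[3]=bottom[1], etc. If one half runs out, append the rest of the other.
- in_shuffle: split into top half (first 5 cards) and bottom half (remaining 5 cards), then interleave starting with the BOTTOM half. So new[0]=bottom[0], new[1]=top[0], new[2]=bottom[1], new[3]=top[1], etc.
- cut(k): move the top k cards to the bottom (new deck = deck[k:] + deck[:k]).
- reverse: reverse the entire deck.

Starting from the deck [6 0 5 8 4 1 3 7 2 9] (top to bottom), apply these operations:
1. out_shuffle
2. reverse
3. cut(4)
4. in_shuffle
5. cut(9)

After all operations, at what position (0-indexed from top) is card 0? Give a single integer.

After op 1 (out_shuffle): [6 1 0 3 5 7 8 2 4 9]
After op 2 (reverse): [9 4 2 8 7 5 3 0 1 6]
After op 3 (cut(4)): [7 5 3 0 1 6 9 4 2 8]
After op 4 (in_shuffle): [6 7 9 5 4 3 2 0 8 1]
After op 5 (cut(9)): [1 6 7 9 5 4 3 2 0 8]
Card 0 is at position 8.

Answer: 8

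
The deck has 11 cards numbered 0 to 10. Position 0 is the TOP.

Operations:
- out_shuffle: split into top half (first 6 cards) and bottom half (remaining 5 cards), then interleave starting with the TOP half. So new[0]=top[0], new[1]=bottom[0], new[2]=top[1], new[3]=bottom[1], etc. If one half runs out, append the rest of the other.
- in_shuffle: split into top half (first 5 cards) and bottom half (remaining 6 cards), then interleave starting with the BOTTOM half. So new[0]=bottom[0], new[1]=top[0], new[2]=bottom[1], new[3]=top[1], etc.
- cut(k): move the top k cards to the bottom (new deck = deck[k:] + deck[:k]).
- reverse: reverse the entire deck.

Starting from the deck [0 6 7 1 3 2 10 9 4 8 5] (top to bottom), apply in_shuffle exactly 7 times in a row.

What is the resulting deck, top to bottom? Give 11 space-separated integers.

After op 1 (in_shuffle): [2 0 10 6 9 7 4 1 8 3 5]
After op 2 (in_shuffle): [7 2 4 0 1 10 8 6 3 9 5]
After op 3 (in_shuffle): [10 7 8 2 6 4 3 0 9 1 5]
After op 4 (in_shuffle): [4 10 3 7 0 8 9 2 1 6 5]
After op 5 (in_shuffle): [8 4 9 10 2 3 1 7 6 0 5]
After op 6 (in_shuffle): [3 8 1 4 7 9 6 10 0 2 5]
After op 7 (in_shuffle): [9 3 6 8 10 1 0 4 2 7 5]

Answer: 9 3 6 8 10 1 0 4 2 7 5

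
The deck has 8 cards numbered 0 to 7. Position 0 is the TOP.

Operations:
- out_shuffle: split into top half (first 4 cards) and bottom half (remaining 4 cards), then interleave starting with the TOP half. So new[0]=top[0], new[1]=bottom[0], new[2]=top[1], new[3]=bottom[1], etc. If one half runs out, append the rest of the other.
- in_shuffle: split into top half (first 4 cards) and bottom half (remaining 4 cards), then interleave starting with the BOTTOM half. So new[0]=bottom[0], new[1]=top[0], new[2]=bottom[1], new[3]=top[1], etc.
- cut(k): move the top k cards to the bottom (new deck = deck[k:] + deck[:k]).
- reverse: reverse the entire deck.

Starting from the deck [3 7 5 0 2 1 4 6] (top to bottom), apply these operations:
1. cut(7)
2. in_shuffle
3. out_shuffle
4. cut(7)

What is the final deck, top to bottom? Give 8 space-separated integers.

Answer: 5 0 1 6 7 2 4 3

Derivation:
After op 1 (cut(7)): [6 3 7 5 0 2 1 4]
After op 2 (in_shuffle): [0 6 2 3 1 7 4 5]
After op 3 (out_shuffle): [0 1 6 7 2 4 3 5]
After op 4 (cut(7)): [5 0 1 6 7 2 4 3]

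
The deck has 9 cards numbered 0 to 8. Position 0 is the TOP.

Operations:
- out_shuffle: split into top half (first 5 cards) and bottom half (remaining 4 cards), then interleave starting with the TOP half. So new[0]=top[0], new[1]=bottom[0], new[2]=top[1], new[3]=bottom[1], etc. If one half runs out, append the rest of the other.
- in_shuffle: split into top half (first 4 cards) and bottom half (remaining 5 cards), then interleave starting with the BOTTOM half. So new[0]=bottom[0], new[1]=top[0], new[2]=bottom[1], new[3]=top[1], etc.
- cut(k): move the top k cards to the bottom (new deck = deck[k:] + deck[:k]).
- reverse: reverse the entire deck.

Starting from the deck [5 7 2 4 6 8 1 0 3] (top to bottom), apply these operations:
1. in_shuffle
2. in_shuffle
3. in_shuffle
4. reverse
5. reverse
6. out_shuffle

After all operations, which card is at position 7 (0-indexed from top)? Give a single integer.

After op 1 (in_shuffle): [6 5 8 7 1 2 0 4 3]
After op 2 (in_shuffle): [1 6 2 5 0 8 4 7 3]
After op 3 (in_shuffle): [0 1 8 6 4 2 7 5 3]
After op 4 (reverse): [3 5 7 2 4 6 8 1 0]
After op 5 (reverse): [0 1 8 6 4 2 7 5 3]
After op 6 (out_shuffle): [0 2 1 7 8 5 6 3 4]
Position 7: card 3.

Answer: 3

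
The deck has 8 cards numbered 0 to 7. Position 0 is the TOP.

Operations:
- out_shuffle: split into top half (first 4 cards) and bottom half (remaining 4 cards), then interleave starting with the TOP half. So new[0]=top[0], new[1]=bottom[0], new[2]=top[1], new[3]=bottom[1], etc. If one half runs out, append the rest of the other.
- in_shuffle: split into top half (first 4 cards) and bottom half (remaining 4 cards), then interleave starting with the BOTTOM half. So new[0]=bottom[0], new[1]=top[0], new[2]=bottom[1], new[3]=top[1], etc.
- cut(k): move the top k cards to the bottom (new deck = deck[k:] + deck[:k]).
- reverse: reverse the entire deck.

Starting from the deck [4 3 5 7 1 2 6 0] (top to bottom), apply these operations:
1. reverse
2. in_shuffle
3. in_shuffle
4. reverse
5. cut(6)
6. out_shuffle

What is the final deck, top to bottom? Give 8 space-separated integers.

After op 1 (reverse): [0 6 2 1 7 5 3 4]
After op 2 (in_shuffle): [7 0 5 6 3 2 4 1]
After op 3 (in_shuffle): [3 7 2 0 4 5 1 6]
After op 4 (reverse): [6 1 5 4 0 2 7 3]
After op 5 (cut(6)): [7 3 6 1 5 4 0 2]
After op 6 (out_shuffle): [7 5 3 4 6 0 1 2]

Answer: 7 5 3 4 6 0 1 2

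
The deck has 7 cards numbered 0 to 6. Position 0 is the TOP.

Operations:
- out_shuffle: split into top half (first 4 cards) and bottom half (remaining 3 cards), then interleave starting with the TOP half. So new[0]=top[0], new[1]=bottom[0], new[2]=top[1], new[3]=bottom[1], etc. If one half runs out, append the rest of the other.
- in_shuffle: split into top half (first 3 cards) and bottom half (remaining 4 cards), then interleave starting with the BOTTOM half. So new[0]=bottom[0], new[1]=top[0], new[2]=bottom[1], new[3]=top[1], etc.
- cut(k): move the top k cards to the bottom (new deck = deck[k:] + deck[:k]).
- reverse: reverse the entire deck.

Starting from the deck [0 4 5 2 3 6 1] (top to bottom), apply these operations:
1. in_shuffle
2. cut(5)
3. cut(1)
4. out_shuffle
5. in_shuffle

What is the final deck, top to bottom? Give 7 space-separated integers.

After op 1 (in_shuffle): [2 0 3 4 6 5 1]
After op 2 (cut(5)): [5 1 2 0 3 4 6]
After op 3 (cut(1)): [1 2 0 3 4 6 5]
After op 4 (out_shuffle): [1 4 2 6 0 5 3]
After op 5 (in_shuffle): [6 1 0 4 5 2 3]

Answer: 6 1 0 4 5 2 3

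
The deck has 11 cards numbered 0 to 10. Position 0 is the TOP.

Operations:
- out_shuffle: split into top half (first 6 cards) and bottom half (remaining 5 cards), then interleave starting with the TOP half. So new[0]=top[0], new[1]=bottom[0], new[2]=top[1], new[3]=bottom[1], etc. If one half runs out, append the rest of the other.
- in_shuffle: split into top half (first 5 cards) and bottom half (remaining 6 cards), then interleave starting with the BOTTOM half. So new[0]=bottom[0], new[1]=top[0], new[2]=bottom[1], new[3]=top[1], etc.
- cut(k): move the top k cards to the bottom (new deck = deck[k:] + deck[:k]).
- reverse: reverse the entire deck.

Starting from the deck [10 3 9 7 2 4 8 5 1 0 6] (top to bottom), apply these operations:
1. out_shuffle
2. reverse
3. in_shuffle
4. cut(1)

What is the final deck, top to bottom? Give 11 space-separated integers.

Answer: 4 9 6 5 2 3 0 8 7 10 1

Derivation:
After op 1 (out_shuffle): [10 8 3 5 9 1 7 0 2 6 4]
After op 2 (reverse): [4 6 2 0 7 1 9 5 3 8 10]
After op 3 (in_shuffle): [1 4 9 6 5 2 3 0 8 7 10]
After op 4 (cut(1)): [4 9 6 5 2 3 0 8 7 10 1]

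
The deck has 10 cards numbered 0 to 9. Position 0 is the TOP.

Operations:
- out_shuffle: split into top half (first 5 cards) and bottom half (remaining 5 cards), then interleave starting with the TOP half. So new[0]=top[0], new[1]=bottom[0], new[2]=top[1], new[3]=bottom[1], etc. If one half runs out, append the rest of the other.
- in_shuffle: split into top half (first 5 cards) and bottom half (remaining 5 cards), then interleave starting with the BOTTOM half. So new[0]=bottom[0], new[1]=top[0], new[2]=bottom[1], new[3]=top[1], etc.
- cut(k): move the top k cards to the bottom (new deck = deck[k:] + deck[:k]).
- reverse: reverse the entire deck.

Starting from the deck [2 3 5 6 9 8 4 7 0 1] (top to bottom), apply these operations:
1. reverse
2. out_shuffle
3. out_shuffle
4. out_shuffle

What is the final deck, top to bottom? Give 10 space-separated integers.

After op 1 (reverse): [1 0 7 4 8 9 6 5 3 2]
After op 2 (out_shuffle): [1 9 0 6 7 5 4 3 8 2]
After op 3 (out_shuffle): [1 5 9 4 0 3 6 8 7 2]
After op 4 (out_shuffle): [1 3 5 6 9 8 4 7 0 2]

Answer: 1 3 5 6 9 8 4 7 0 2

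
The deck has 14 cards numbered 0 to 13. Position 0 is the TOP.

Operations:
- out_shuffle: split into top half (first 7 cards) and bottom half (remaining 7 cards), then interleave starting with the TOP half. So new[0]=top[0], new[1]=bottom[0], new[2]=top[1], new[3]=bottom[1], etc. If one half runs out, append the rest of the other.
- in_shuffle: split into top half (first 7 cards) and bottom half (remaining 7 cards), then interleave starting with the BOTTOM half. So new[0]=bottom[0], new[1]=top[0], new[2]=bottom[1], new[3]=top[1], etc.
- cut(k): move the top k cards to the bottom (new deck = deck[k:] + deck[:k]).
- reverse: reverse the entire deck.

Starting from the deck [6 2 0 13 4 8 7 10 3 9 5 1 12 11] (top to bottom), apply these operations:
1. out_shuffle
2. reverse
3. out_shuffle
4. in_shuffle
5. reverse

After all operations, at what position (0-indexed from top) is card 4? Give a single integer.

After op 1 (out_shuffle): [6 10 2 3 0 9 13 5 4 1 8 12 7 11]
After op 2 (reverse): [11 7 12 8 1 4 5 13 9 0 3 2 10 6]
After op 3 (out_shuffle): [11 13 7 9 12 0 8 3 1 2 4 10 5 6]
After op 4 (in_shuffle): [3 11 1 13 2 7 4 9 10 12 5 0 6 8]
After op 5 (reverse): [8 6 0 5 12 10 9 4 7 2 13 1 11 3]
Card 4 is at position 7.

Answer: 7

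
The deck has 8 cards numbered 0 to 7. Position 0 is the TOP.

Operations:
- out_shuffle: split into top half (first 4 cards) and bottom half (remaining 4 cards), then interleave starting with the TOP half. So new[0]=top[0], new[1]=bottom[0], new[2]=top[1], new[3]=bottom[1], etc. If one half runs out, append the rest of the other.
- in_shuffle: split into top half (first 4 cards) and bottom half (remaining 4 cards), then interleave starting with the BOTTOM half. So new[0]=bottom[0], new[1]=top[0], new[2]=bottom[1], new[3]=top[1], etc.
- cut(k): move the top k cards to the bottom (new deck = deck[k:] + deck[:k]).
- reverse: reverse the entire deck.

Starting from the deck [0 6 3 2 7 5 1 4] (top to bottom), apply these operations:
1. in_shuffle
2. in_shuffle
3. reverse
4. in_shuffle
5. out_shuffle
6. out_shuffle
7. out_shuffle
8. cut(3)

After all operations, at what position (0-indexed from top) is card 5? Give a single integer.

After op 1 (in_shuffle): [7 0 5 6 1 3 4 2]
After op 2 (in_shuffle): [1 7 3 0 4 5 2 6]
After op 3 (reverse): [6 2 5 4 0 3 7 1]
After op 4 (in_shuffle): [0 6 3 2 7 5 1 4]
After op 5 (out_shuffle): [0 7 6 5 3 1 2 4]
After op 6 (out_shuffle): [0 3 7 1 6 2 5 4]
After op 7 (out_shuffle): [0 6 3 2 7 5 1 4]
After op 8 (cut(3)): [2 7 5 1 4 0 6 3]
Card 5 is at position 2.

Answer: 2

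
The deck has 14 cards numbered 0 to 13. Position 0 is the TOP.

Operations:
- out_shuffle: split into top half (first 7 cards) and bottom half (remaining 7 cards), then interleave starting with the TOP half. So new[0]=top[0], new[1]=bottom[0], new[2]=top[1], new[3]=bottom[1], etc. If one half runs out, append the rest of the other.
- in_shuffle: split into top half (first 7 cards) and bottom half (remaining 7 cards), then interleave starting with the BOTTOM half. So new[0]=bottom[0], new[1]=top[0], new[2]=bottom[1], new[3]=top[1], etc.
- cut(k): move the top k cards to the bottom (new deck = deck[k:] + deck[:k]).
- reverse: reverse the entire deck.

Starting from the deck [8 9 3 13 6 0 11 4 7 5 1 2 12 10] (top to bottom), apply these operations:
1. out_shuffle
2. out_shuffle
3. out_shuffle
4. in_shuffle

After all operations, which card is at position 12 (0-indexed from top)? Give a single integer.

Answer: 10

Derivation:
After op 1 (out_shuffle): [8 4 9 7 3 5 13 1 6 2 0 12 11 10]
After op 2 (out_shuffle): [8 1 4 6 9 2 7 0 3 12 5 11 13 10]
After op 3 (out_shuffle): [8 0 1 3 4 12 6 5 9 11 2 13 7 10]
After op 4 (in_shuffle): [5 8 9 0 11 1 2 3 13 4 7 12 10 6]
Position 12: card 10.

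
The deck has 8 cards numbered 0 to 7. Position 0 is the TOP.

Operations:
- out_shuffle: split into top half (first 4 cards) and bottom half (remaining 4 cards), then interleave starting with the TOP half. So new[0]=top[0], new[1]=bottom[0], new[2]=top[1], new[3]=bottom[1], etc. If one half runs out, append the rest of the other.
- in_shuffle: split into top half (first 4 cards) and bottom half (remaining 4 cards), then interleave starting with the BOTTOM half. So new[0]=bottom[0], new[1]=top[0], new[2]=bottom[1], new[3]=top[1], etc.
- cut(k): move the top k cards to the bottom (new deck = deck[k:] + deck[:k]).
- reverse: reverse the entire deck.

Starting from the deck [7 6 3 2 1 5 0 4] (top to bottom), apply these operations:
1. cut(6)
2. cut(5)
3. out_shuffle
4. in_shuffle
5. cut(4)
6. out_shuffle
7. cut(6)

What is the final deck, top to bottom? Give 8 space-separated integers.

Answer: 7 4 0 5 1 2 3 6

Derivation:
After op 1 (cut(6)): [0 4 7 6 3 2 1 5]
After op 2 (cut(5)): [2 1 5 0 4 7 6 3]
After op 3 (out_shuffle): [2 4 1 7 5 6 0 3]
After op 4 (in_shuffle): [5 2 6 4 0 1 3 7]
After op 5 (cut(4)): [0 1 3 7 5 2 6 4]
After op 6 (out_shuffle): [0 5 1 2 3 6 7 4]
After op 7 (cut(6)): [7 4 0 5 1 2 3 6]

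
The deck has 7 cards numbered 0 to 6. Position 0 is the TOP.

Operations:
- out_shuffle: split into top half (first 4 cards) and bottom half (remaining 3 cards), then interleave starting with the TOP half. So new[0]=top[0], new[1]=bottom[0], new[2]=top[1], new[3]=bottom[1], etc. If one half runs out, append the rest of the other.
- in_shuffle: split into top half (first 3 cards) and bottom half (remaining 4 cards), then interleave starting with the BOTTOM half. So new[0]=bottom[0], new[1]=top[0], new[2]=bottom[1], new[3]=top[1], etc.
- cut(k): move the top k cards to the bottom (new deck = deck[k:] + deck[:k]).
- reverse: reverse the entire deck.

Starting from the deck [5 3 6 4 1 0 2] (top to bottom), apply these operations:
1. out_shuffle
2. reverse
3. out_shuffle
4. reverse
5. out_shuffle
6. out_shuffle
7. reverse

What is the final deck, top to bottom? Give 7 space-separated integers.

After op 1 (out_shuffle): [5 1 3 0 6 2 4]
After op 2 (reverse): [4 2 6 0 3 1 5]
After op 3 (out_shuffle): [4 3 2 1 6 5 0]
After op 4 (reverse): [0 5 6 1 2 3 4]
After op 5 (out_shuffle): [0 2 5 3 6 4 1]
After op 6 (out_shuffle): [0 6 2 4 5 1 3]
After op 7 (reverse): [3 1 5 4 2 6 0]

Answer: 3 1 5 4 2 6 0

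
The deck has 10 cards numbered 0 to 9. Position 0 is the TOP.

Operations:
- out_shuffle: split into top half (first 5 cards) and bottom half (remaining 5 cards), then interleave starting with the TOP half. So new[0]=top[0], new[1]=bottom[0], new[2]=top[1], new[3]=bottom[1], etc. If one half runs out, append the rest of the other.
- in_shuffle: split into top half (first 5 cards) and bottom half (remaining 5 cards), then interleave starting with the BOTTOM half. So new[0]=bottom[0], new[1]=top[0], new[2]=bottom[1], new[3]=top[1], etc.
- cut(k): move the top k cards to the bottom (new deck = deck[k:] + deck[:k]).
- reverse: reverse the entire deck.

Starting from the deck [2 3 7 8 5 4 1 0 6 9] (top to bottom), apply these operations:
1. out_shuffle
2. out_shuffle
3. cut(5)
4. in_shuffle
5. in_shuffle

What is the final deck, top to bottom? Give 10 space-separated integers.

Answer: 5 2 8 6 7 0 3 1 9 4

Derivation:
After op 1 (out_shuffle): [2 4 3 1 7 0 8 6 5 9]
After op 2 (out_shuffle): [2 0 4 8 3 6 1 5 7 9]
After op 3 (cut(5)): [6 1 5 7 9 2 0 4 8 3]
After op 4 (in_shuffle): [2 6 0 1 4 5 8 7 3 9]
After op 5 (in_shuffle): [5 2 8 6 7 0 3 1 9 4]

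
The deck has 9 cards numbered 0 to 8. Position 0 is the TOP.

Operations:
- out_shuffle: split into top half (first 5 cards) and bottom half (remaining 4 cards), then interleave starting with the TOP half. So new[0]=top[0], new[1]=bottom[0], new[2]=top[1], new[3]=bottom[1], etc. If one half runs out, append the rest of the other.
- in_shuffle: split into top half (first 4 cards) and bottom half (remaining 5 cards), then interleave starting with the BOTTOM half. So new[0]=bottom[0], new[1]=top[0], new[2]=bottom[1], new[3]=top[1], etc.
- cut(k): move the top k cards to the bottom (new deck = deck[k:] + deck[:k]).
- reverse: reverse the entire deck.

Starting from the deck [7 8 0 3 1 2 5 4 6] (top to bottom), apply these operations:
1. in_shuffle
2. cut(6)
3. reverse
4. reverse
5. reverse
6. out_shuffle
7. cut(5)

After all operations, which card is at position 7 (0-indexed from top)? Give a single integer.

Answer: 6

Derivation:
After op 1 (in_shuffle): [1 7 2 8 5 0 4 3 6]
After op 2 (cut(6)): [4 3 6 1 7 2 8 5 0]
After op 3 (reverse): [0 5 8 2 7 1 6 3 4]
After op 4 (reverse): [4 3 6 1 7 2 8 5 0]
After op 5 (reverse): [0 5 8 2 7 1 6 3 4]
After op 6 (out_shuffle): [0 1 5 6 8 3 2 4 7]
After op 7 (cut(5)): [3 2 4 7 0 1 5 6 8]
Position 7: card 6.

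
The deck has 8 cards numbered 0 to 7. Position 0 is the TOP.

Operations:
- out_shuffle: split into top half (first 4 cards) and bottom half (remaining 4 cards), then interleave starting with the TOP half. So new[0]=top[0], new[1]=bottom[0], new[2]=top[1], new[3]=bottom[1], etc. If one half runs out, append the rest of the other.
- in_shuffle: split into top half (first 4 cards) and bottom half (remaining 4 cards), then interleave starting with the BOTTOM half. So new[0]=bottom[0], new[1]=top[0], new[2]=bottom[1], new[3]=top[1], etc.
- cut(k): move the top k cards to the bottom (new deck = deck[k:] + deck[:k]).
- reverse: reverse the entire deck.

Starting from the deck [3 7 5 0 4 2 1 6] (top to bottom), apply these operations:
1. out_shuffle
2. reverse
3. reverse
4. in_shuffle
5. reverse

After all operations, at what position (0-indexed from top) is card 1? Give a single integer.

Answer: 5

Derivation:
After op 1 (out_shuffle): [3 4 7 2 5 1 0 6]
After op 2 (reverse): [6 0 1 5 2 7 4 3]
After op 3 (reverse): [3 4 7 2 5 1 0 6]
After op 4 (in_shuffle): [5 3 1 4 0 7 6 2]
After op 5 (reverse): [2 6 7 0 4 1 3 5]
Card 1 is at position 5.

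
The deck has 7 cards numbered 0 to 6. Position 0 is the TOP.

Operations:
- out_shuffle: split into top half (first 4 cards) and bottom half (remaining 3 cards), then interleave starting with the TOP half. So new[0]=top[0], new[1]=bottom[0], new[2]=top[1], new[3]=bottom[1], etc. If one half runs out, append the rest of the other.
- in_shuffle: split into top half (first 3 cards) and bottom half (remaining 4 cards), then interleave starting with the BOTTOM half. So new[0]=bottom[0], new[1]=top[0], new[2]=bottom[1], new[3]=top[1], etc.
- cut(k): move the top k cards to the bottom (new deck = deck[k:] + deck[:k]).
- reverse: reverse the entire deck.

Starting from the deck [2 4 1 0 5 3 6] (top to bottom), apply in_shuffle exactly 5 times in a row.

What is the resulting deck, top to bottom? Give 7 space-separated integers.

After op 1 (in_shuffle): [0 2 5 4 3 1 6]
After op 2 (in_shuffle): [4 0 3 2 1 5 6]
After op 3 (in_shuffle): [2 4 1 0 5 3 6]
After op 4 (in_shuffle): [0 2 5 4 3 1 6]
After op 5 (in_shuffle): [4 0 3 2 1 5 6]

Answer: 4 0 3 2 1 5 6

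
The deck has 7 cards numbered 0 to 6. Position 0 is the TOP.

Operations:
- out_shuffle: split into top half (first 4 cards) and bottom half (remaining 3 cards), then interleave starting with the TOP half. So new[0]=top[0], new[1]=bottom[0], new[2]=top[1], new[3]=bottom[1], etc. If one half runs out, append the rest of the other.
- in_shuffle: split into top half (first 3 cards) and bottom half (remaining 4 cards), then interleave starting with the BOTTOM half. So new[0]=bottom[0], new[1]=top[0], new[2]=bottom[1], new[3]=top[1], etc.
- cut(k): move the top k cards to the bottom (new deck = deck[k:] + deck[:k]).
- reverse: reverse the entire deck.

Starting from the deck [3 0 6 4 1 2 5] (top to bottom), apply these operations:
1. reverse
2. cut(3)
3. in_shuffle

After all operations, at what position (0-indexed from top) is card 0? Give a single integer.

Answer: 5

Derivation:
After op 1 (reverse): [5 2 1 4 6 0 3]
After op 2 (cut(3)): [4 6 0 3 5 2 1]
After op 3 (in_shuffle): [3 4 5 6 2 0 1]
Card 0 is at position 5.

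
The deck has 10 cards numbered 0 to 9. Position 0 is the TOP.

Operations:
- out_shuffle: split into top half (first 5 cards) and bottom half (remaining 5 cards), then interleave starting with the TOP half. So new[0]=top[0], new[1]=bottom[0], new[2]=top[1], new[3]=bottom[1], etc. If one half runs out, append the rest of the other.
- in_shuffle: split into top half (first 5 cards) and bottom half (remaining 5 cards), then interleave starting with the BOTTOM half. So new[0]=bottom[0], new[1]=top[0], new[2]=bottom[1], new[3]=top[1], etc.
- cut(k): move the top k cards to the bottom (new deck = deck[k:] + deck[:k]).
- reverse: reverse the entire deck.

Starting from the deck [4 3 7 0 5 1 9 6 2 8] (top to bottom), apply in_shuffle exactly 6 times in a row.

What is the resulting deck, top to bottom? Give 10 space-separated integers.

Answer: 5 8 0 2 7 6 3 9 4 1

Derivation:
After op 1 (in_shuffle): [1 4 9 3 6 7 2 0 8 5]
After op 2 (in_shuffle): [7 1 2 4 0 9 8 3 5 6]
After op 3 (in_shuffle): [9 7 8 1 3 2 5 4 6 0]
After op 4 (in_shuffle): [2 9 5 7 4 8 6 1 0 3]
After op 5 (in_shuffle): [8 2 6 9 1 5 0 7 3 4]
After op 6 (in_shuffle): [5 8 0 2 7 6 3 9 4 1]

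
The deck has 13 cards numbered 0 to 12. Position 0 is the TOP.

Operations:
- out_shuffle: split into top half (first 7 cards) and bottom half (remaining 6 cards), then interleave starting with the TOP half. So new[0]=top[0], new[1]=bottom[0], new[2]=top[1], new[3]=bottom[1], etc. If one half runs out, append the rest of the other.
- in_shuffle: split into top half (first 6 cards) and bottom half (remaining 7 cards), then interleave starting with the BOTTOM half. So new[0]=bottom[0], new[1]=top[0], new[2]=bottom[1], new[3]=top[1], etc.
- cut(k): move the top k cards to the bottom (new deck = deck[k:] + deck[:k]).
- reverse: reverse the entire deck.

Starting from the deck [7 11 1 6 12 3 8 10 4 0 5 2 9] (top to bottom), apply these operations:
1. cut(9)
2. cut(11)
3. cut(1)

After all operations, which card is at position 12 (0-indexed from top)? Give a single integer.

Answer: 10

Derivation:
After op 1 (cut(9)): [0 5 2 9 7 11 1 6 12 3 8 10 4]
After op 2 (cut(11)): [10 4 0 5 2 9 7 11 1 6 12 3 8]
After op 3 (cut(1)): [4 0 5 2 9 7 11 1 6 12 3 8 10]
Position 12: card 10.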